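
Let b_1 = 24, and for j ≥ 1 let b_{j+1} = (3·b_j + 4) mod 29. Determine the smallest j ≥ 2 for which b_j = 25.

17

We have b_1 = 24,  b_2 = 18,  b_3 = 0,  b_4 = 4,  b_5 = 16,  b_6 = 23,  b_7 = 15,  b_8 = 20,  b_9 = 6,  b_{10} = 22,  b_{11} = 12,  b_{12} = 11,  b_{13} = 8,  b_{14} = 28,  b_{15} = 1,  b_{16} = 7,  b_{17} = 25,  b_{18} = 21,  b_{19} = 9,  b_{20} = 2,  b_{21} = 10,  b_{22} = 5,  b_{23} = 19,  b_{24} = 3,  b_{25} = 13,  b_{26} = 14,  b_{27} = 17,  b_{28} = 26,  b_{29} = 24.
The sequence repeats with period 28.
The value 25 first appears (with j ≥ 2) at b_{17}.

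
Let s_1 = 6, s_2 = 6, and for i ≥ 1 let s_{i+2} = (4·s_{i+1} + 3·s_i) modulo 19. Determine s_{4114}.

13

Listing terms: s_1 = 6; s_2 = 6; s_3 = 4; s_4 = 15; s_5 = 15; s_6 = 10; s_7 = 9; s_8 = 9; s_9 = 6; s_{10} = 13; s_{11} = 13; s_{12} = 15; s_{13} = 4; s_{14} = 4; s_{15} = 9; s_{16} = 10; s_{17} = 10; s_{18} = 13; s_{19} = 6; s_{20} = 6.
The sequence repeats with period 18.
(4114 - 1) mod 18 = 9, so s_{4114} = s_{10} = 13.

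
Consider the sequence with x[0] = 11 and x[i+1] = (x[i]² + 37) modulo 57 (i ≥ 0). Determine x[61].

x[0] = 11, x[1] = 44, x[2] = 35, x[3] = 8, x[4] = 44.
Since x[4] = x[1] = 44, the sequence is eventually periodic: after a pre-period of length 1 it cycles with period 3.
For i ≥ 1, x[i] depends only on (i - 1) mod 3. (61 - 1) mod 3 = 0, so x[61] = x[1] = 44.

44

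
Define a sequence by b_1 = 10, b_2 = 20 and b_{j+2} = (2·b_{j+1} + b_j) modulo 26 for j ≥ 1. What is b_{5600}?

Computing terms: b_1 = 10,  b_2 = 20,  b_3 = 24,  b_4 = 16,  b_5 = 4,  b_6 = 24,  b_7 = 0,  b_8 = 24,  b_9 = 22,  b_{10} = 16,  b_{11} = 2,  b_{12} = 20,  b_{13} = 16,  b_{14} = 0,  b_{15} = 16,  b_{16} = 6,  b_{17} = 2,  b_{18} = 10,  b_{19} = 22,  b_{20} = 2,  b_{21} = 0,  b_{22} = 2,  b_{23} = 4,  b_{24} = 10,  b_{25} = 24,  b_{26} = 6,  b_{27} = 10,  b_{28} = 0,  b_{29} = 10,  b_{30} = 20.
The sequence repeats with period 28.
So b_{5600} = b_{1 + ((5600-1) mod 28)} = b_{28} = 0.

0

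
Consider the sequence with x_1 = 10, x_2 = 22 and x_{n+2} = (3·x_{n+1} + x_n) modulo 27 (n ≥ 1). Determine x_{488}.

22

We have x_1 = 10; x_2 = 22; x_3 = 22; x_4 = 7; x_5 = 16; x_6 = 1; x_7 = 19; x_8 = 4; x_9 = 4; x_{10} = 16; x_{11} = 25; x_{12} = 10; x_{13} = 1; x_{14} = 13; x_{15} = 13; x_{16} = 25; x_{17} = 7; x_{18} = 19; x_{19} = 10; x_{20} = 22.
Since (x_{19}, x_{20}) = (x_1, x_2) = (10, 22) (two consecutive terms determine the rest), the sequence is periodic with period 18.
So x_{488} = x_{1 + ((488-1) mod 18)} = x_2 = 22.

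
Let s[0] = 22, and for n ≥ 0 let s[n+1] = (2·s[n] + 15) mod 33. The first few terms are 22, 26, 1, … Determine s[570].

Listing terms: s[0] = 22; s[1] = 26; s[2] = 1; s[3] = 17; s[4] = 16; s[5] = 14; s[6] = 10; s[7] = 2; s[8] = 19; s[9] = 20; s[10] = 22.
Since s[10] = s[0] = 22, the sequence is periodic with period 10.
So s[570] = s[0 + ((570-0) mod 10)] = s[0] = 22.

22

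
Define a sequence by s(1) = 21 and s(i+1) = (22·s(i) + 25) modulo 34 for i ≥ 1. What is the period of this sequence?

We have s(1) = 21,  s(2) = 11,  s(3) = 29,  s(4) = 17,  s(5) = 25,  s(6) = 31,  s(7) = 27,  s(8) = 7,  s(9) = 9,  s(10) = 19,  s(11) = 1,  s(12) = 13,  s(13) = 5,  s(14) = 33,  s(15) = 3,  s(16) = 23,  s(17) = 21.
The sequence repeats with period 16.

16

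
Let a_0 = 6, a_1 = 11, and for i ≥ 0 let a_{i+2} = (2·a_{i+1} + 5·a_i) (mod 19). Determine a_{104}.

a_0 = 6,  a_1 = 11,  a_2 = 14,  a_3 = 7,  a_4 = 8,  a_5 = 13,  a_6 = 9,  a_7 = 7,  a_8 = 2,  a_9 = 1,  a_{10} = 12,  a_{11} = 10,  a_{12} = 4,  a_{13} = 1,  a_{14} = 3,  a_{15} = 11,  a_{16} = 18,  a_{17} = 15,  a_{18} = 6,  a_{19} = 11.
Since (a_{18}, a_{19}) = (a_0, a_1) = (6, 11) (two consecutive terms determine the rest), the sequence is periodic with period 18.
So a_{104} = a_{0 + ((104-0) mod 18)} = a_{14} = 3.

3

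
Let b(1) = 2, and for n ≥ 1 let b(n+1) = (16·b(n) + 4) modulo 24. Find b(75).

Computing terms: b(1) = 2; b(2) = 12; b(3) = 4; b(4) = 20; b(5) = 12.
Since b(5) = b(2) = 12, the sequence is eventually periodic: after a pre-period of length 1 it cycles with period 3.
For n ≥ 2, b(n) depends only on (n - 2) mod 3. (75 - 2) mod 3 = 1, so b(75) = b(3) = 4.

4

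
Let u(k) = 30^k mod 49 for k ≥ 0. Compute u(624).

u(0) = 1, u(1) = 30, u(2) = 18, u(3) = 1.
The sequence repeats with period 3.
(624 - 0) mod 3 = 0, so u(624) = u(0) = 1.

1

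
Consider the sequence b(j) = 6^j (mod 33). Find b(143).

18

Computing terms: b(1) = 6; b(2) = 3; b(3) = 18; b(4) = 9; b(5) = 21; b(6) = 27; b(7) = 30; b(8) = 15; b(9) = 24; b(10) = 12; b(11) = 6.
The sequence repeats with period 10.
So b(143) = b(1 + ((143-1) mod 10)) = b(3) = 18.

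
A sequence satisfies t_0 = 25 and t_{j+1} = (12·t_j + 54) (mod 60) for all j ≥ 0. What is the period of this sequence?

4

Computing terms: t_0 = 25, t_1 = 54, t_2 = 42, t_3 = 18, t_4 = 30, t_5 = 54.
Since t_5 = t_1 = 54, the sequence is eventually periodic: after a pre-period of length 1 it cycles with period 4.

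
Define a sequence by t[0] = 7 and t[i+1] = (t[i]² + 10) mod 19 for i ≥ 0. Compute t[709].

14

t[0] = 7; t[1] = 2; t[2] = 14; t[3] = 16; t[4] = 0; t[5] = 10; t[6] = 15; t[7] = 7.
The sequence repeats with period 7.
(709 - 0) mod 7 = 2, so t[709] = t[2] = 14.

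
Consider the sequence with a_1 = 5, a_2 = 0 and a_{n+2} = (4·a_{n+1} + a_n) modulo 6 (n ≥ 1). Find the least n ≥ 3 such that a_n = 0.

a_1 = 5; a_2 = 0; a_3 = 5; a_4 = 2; a_5 = 1; a_6 = 0; a_7 = 1; a_8 = 4; a_9 = 5; a_{10} = 0.
The sequence repeats with period 8.
The value 0 first appears (with n ≥ 3) at a_6.

6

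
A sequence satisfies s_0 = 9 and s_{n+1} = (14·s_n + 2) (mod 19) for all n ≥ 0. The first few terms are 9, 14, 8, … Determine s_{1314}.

9

We have s_0 = 9; s_1 = 14; s_2 = 8; s_3 = 0; s_4 = 2; s_5 = 11; s_6 = 4; s_7 = 1; s_8 = 16; s_9 = 17; s_{10} = 12; s_{11} = 18; s_{12} = 7; s_{13} = 5; s_{14} = 15; s_{15} = 3; s_{16} = 6; s_{17} = 10; s_{18} = 9.
The sequence repeats with period 18.
So s_{1314} = s_{0 + ((1314-0) mod 18)} = s_0 = 9.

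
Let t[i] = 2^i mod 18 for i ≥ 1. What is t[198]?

10

Computing terms: t[1] = 2; t[2] = 4; t[3] = 8; t[4] = 16; t[5] = 14; t[6] = 10; t[7] = 2.
The sequence repeats with period 6.
So t[198] = t[1 + ((198-1) mod 6)] = t[6] = 10.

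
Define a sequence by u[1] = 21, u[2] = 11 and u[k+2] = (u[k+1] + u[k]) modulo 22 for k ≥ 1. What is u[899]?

9

Computing terms: u[1] = 21,  u[2] = 11,  u[3] = 10,  u[4] = 21,  u[5] = 9,  u[6] = 8,  u[7] = 17,  u[8] = 3,  u[9] = 20,  u[10] = 1,  u[11] = 21,  u[12] = 0,  u[13] = 21,  u[14] = 21,  u[15] = 20,  u[16] = 19,  u[17] = 17,  u[18] = 14,  u[19] = 9,  u[20] = 1,  u[21] = 10,  u[22] = 11,  u[23] = 21,  u[24] = 10,  u[25] = 9,  u[26] = 19,  u[27] = 6,  u[28] = 3,  u[29] = 9,  u[30] = 12,  u[31] = 21,  u[32] = 11.
The sequence repeats with period 30.
(899 - 1) mod 30 = 28, so u[899] = u[29] = 9.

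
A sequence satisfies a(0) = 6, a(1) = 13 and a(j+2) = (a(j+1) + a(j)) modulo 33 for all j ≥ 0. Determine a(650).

We have a(0) = 6; a(1) = 13; a(2) = 19; a(3) = 32; a(4) = 18; a(5) = 17; a(6) = 2; a(7) = 19; a(8) = 21; a(9) = 7; a(10) = 28; a(11) = 2; a(12) = 30; a(13) = 32; a(14) = 29; a(15) = 28; a(16) = 24; a(17) = 19; a(18) = 10; a(19) = 29; a(20) = 6; a(21) = 2; a(22) = 8; a(23) = 10; a(24) = 18; a(25) = 28; a(26) = 13; a(27) = 8; a(28) = 21; a(29) = 29; a(30) = 17; a(31) = 13; a(32) = 30; a(33) = 10; a(34) = 7; a(35) = 17; a(36) = 24; a(37) = 8; a(38) = 32; a(39) = 7; a(40) = 6; a(41) = 13.
Since (a(40), a(41)) = (a(0), a(1)) = (6, 13) (two consecutive terms determine the rest), the sequence is periodic with period 40.
So a(650) = a(0 + ((650-0) mod 40)) = a(10) = 28.

28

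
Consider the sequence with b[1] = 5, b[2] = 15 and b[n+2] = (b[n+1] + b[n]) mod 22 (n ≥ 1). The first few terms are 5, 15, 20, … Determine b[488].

Listing terms: b[1] = 5,  b[2] = 15,  b[3] = 20,  b[4] = 13,  b[5] = 11,  b[6] = 2,  b[7] = 13,  b[8] = 15,  b[9] = 6,  b[10] = 21,  b[11] = 5,  b[12] = 4,  b[13] = 9,  b[14] = 13,  b[15] = 0,  b[16] = 13,  b[17] = 13,  b[18] = 4,  b[19] = 17,  b[20] = 21,  b[21] = 16,  b[22] = 15,  b[23] = 9,  b[24] = 2,  b[25] = 11,  b[26] = 13,  b[27] = 2,  b[28] = 15,  b[29] = 17,  b[30] = 10,  b[31] = 5,  b[32] = 15.
The sequence repeats with period 30.
(488 - 1) mod 30 = 7, so b[488] = b[8] = 15.

15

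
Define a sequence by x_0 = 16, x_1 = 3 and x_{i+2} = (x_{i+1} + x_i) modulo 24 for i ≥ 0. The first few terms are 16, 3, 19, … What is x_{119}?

x_0 = 16; x_1 = 3; x_2 = 19; x_3 = 22; x_4 = 17; x_5 = 15; x_6 = 8; x_7 = 23; x_8 = 7; x_9 = 6; x_{10} = 13; x_{11} = 19; x_{12} = 8; x_{13} = 3; x_{14} = 11; x_{15} = 14; x_{16} = 1; x_{17} = 15; x_{18} = 16; x_{19} = 7; x_{20} = 23; x_{21} = 6; x_{22} = 5; x_{23} = 11; x_{24} = 16; x_{25} = 3.
Since (x_{24}, x_{25}) = (x_0, x_1) = (16, 3) (two consecutive terms determine the rest), the sequence is periodic with period 24.
(119 - 0) mod 24 = 23, so x_{119} = x_{23} = 11.

11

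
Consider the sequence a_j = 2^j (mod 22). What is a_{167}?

18

Listing terms: a_0 = 1; a_1 = 2; a_2 = 4; a_3 = 8; a_4 = 16; a_5 = 10; a_6 = 20; a_7 = 18; a_8 = 14; a_9 = 6; a_{10} = 12; a_{11} = 2.
Since a_{11} = a_1 = 2, the sequence is eventually periodic: after a pre-period of length 1 it cycles with period 10.
For j ≥ 1, a_j depends only on (j - 1) mod 10. (167 - 1) mod 10 = 6, so a_{167} = a_7 = 18.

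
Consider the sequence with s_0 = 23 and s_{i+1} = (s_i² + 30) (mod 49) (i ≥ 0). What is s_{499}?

We have s_0 = 23, s_1 = 20, s_2 = 38, s_3 = 4, s_4 = 46, s_5 = 39, s_6 = 32, s_7 = 25, s_8 = 18, s_9 = 11, s_{10} = 4.
Since s_{10} = s_3 = 4, the sequence is eventually periodic: after a pre-period of length 3 it cycles with period 7.
For i ≥ 3, s_i depends only on (i - 3) mod 7. (499 - 3) mod 7 = 6, so s_{499} = s_9 = 11.

11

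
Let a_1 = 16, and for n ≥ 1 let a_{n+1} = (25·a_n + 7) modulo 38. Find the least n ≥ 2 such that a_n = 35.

10

a_1 = 16, a_2 = 27, a_3 = 36, a_4 = 33, a_5 = 34, a_6 = 21, a_7 = 0, a_8 = 7, a_9 = 30, a_{10} = 35, a_{11} = 8, a_{12} = 17, a_{13} = 14, a_{14} = 15, a_{15} = 2, a_{16} = 19, a_{17} = 26, a_{18} = 11, a_{19} = 16.
The sequence repeats with period 18.
The value 35 first appears (with n ≥ 2) at a_{10}.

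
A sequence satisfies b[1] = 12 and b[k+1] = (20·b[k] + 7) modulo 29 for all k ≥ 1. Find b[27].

8

Listing terms: b[1] = 12, b[2] = 15, b[3] = 17, b[4] = 28, b[5] = 16, b[6] = 8, b[7] = 22, b[8] = 12.
Since b[8] = b[1] = 12, the sequence is periodic with period 7.
So b[27] = b[1 + ((27-1) mod 7)] = b[6] = 8.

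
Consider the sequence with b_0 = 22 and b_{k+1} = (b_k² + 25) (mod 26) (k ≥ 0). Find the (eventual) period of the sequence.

6

We have b_0 = 22, b_1 = 15, b_2 = 16, b_3 = 21, b_4 = 24, b_5 = 3, b_6 = 8, b_7 = 11, b_8 = 16.
Since b_8 = b_2 = 16, the sequence is eventually periodic: after a pre-period of length 2 it cycles with period 6.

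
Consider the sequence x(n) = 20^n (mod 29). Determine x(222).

We have x(0) = 1,  x(1) = 20,  x(2) = 23,  x(3) = 25,  x(4) = 7,  x(5) = 24,  x(6) = 16,  x(7) = 1.
Since x(7) = x(0) = 1, the sequence is periodic with period 7.
(222 - 0) mod 7 = 5, so x(222) = x(5) = 24.

24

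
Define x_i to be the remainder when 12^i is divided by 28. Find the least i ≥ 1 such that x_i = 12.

x_0 = 1; x_1 = 12; x_2 = 4; x_3 = 20; x_4 = 16; x_5 = 24; x_6 = 8; x_7 = 12.
Since x_7 = x_1 = 12, the sequence is eventually periodic: after a pre-period of length 1 it cycles with period 6.
The value 12 first appears (with i ≥ 1) at x_1.

1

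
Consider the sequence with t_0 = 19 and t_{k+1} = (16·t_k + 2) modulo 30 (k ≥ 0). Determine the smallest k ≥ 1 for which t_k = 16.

Listing terms: t_0 = 19,  t_1 = 6,  t_2 = 8,  t_3 = 10,  t_4 = 12,  t_5 = 14,  t_6 = 16,  t_7 = 18,  t_8 = 20,  t_9 = 22,  t_{10} = 24,  t_{11} = 26,  t_{12} = 28,  t_{13} = 0,  t_{14} = 2,  t_{15} = 4,  t_{16} = 6.
Since t_{16} = t_1 = 6, the sequence is eventually periodic: after a pre-period of length 1 it cycles with period 15.
The value 16 first appears (with k ≥ 1) at t_6.

6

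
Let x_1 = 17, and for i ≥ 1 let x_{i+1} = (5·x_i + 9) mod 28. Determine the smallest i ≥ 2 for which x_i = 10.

Listing terms: x_1 = 17, x_2 = 10, x_3 = 3, x_4 = 24, x_5 = 17.
Since x_5 = x_1 = 17, the sequence is periodic with period 4.
The value 10 first appears (with i ≥ 2) at x_2.

2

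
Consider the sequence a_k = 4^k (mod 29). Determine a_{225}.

4

a_0 = 1; a_1 = 4; a_2 = 16; a_3 = 6; a_4 = 24; a_5 = 9; a_6 = 7; a_7 = 28; a_8 = 25; a_9 = 13; a_{10} = 23; a_{11} = 5; a_{12} = 20; a_{13} = 22; a_{14} = 1.
The sequence repeats with period 14.
So a_{225} = a_{0 + ((225-0) mod 14)} = a_1 = 4.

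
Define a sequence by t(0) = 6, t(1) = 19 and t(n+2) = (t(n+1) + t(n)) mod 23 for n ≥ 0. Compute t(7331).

3

Listing terms: t(0) = 6, t(1) = 19, t(2) = 2, t(3) = 21, t(4) = 0, t(5) = 21, t(6) = 21, t(7) = 19, t(8) = 17, t(9) = 13, t(10) = 7, t(11) = 20, t(12) = 4, t(13) = 1, t(14) = 5, t(15) = 6, t(16) = 11, t(17) = 17, t(18) = 5, t(19) = 22, t(20) = 4, t(21) = 3, t(22) = 7, t(23) = 10, t(24) = 17, t(25) = 4, t(26) = 21, t(27) = 2, t(28) = 0, t(29) = 2, t(30) = 2, t(31) = 4, t(32) = 6, t(33) = 10, t(34) = 16, t(35) = 3, t(36) = 19, t(37) = 22, t(38) = 18, t(39) = 17, t(40) = 12, t(41) = 6, t(42) = 18, t(43) = 1, t(44) = 19, t(45) = 20, t(46) = 16, t(47) = 13, t(48) = 6, t(49) = 19.
The sequence repeats with period 48.
(7331 - 0) mod 48 = 35, so t(7331) = t(35) = 3.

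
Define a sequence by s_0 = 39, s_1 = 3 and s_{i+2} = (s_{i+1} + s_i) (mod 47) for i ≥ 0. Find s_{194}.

42

We have s_0 = 39,  s_1 = 3,  s_2 = 42,  s_3 = 45,  s_4 = 40,  s_5 = 38,  s_6 = 31,  s_7 = 22,  s_8 = 6,  s_9 = 28,  s_{10} = 34,  s_{11} = 15,  s_{12} = 2,  s_{13} = 17,  s_{14} = 19,  s_{15} = 36,  s_{16} = 8,  s_{17} = 44,  s_{18} = 5,  s_{19} = 2,  s_{20} = 7,  s_{21} = 9,  s_{22} = 16,  s_{23} = 25,  s_{24} = 41,  s_{25} = 19,  s_{26} = 13,  s_{27} = 32,  s_{28} = 45,  s_{29} = 30,  s_{30} = 28,  s_{31} = 11,  s_{32} = 39,  s_{33} = 3.
The sequence repeats with period 32.
So s_{194} = s_{0 + ((194-0) mod 32)} = s_2 = 42.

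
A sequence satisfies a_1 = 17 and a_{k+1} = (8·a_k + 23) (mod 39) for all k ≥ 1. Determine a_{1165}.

a_1 = 17, a_2 = 3, a_3 = 8, a_4 = 9, a_5 = 17.
The sequence repeats with period 4.
(1165 - 1) mod 4 = 0, so a_{1165} = a_1 = 17.

17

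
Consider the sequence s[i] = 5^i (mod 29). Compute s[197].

5

Listing terms: s[1] = 5, s[2] = 25, s[3] = 9, s[4] = 16, s[5] = 22, s[6] = 23, s[7] = 28, s[8] = 24, s[9] = 4, s[10] = 20, s[11] = 13, s[12] = 7, s[13] = 6, s[14] = 1, s[15] = 5.
The sequence repeats with period 14.
So s[197] = s[1 + ((197-1) mod 14)] = s[1] = 5.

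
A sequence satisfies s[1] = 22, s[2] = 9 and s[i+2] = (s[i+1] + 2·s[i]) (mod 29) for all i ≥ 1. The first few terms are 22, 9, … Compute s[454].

0

Computing terms: s[1] = 22,  s[2] = 9,  s[3] = 24,  s[4] = 13,  s[5] = 3,  s[6] = 0,  s[7] = 6,  s[8] = 6,  s[9] = 18,  s[10] = 1,  s[11] = 8,  s[12] = 10,  s[13] = 26,  s[14] = 17,  s[15] = 11,  s[16] = 16,  s[17] = 9,  s[18] = 12,  s[19] = 1,  s[20] = 25,  s[21] = 27,  s[22] = 19,  s[23] = 15,  s[24] = 24,  s[25] = 25,  s[26] = 15,  s[27] = 7,  s[28] = 8,  s[29] = 22,  s[30] = 9.
Since (s[29], s[30]) = (s[1], s[2]) = (22, 9) (two consecutive terms determine the rest), the sequence is periodic with period 28.
(454 - 1) mod 28 = 5, so s[454] = s[6] = 0.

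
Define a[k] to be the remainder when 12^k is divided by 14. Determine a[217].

a[0] = 1, a[1] = 12, a[2] = 4, a[3] = 6, a[4] = 2, a[5] = 10, a[6] = 8, a[7] = 12.
Since a[7] = a[1] = 12, the sequence is eventually periodic: after a pre-period of length 1 it cycles with period 6.
For k ≥ 1, a[k] depends only on (k - 1) mod 6. (217 - 1) mod 6 = 0, so a[217] = a[1] = 12.

12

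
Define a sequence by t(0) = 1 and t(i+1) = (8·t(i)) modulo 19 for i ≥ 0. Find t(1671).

Computing terms: t(0) = 1; t(1) = 8; t(2) = 7; t(3) = 18; t(4) = 11; t(5) = 12; t(6) = 1.
Since t(6) = t(0) = 1, the sequence is periodic with period 6.
(1671 - 0) mod 6 = 3, so t(1671) = t(3) = 18.

18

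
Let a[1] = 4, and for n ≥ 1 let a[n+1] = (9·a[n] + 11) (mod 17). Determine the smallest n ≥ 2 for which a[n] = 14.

a[1] = 4,  a[2] = 13,  a[3] = 9,  a[4] = 7,  a[5] = 6,  a[6] = 14,  a[7] = 1,  a[8] = 3,  a[9] = 4.
Since a[9] = a[1] = 4, the sequence is periodic with period 8.
The value 14 first appears (with n ≥ 2) at a[6].

6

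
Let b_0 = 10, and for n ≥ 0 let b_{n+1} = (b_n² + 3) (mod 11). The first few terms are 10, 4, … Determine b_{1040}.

8

We have b_0 = 10, b_1 = 4, b_2 = 8, b_3 = 1, b_4 = 4.
Since b_4 = b_1 = 4, the sequence is eventually periodic: after a pre-period of length 1 it cycles with period 3.
For n ≥ 1, b_n depends only on (n - 1) mod 3. (1040 - 1) mod 3 = 1, so b_{1040} = b_2 = 8.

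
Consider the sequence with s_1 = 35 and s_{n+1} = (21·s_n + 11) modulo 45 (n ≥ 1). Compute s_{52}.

26

We have s_1 = 35; s_2 = 26; s_3 = 17; s_4 = 8; s_5 = 44; s_6 = 35.
Since s_6 = s_1 = 35, the sequence is periodic with period 5.
So s_{52} = s_{1 + ((52-1) mod 5)} = s_2 = 26.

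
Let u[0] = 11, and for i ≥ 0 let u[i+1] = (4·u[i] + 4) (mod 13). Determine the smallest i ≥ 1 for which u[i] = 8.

3

Computing terms: u[0] = 11,  u[1] = 9,  u[2] = 1,  u[3] = 8,  u[4] = 10,  u[5] = 5,  u[6] = 11.
Since u[6] = u[0] = 11, the sequence is periodic with period 6.
The value 8 first appears (with i ≥ 1) at u[3].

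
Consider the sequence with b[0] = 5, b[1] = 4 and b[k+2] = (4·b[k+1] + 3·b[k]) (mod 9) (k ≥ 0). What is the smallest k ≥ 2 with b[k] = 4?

We have b[0] = 5, b[1] = 4, b[2] = 4, b[3] = 1, b[4] = 7, b[5] = 4, b[6] = 1.
Since (b[5], b[6]) = (b[2], b[3]) = (4, 1) (two consecutive terms determine the rest), the sequence is eventually periodic: after a pre-period of length 2 it cycles with period 3.
The value 4 first appears (with k ≥ 2) at b[2].

2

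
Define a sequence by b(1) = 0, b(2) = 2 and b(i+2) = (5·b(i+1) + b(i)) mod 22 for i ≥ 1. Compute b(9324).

20

We have b(1) = 0,  b(2) = 2,  b(3) = 10,  b(4) = 8,  b(5) = 6,  b(6) = 16,  b(7) = 20,  b(8) = 6,  b(9) = 6,  b(10) = 14,  b(11) = 10,  b(12) = 20,  b(13) = 0,  b(14) = 20,  b(15) = 12,  b(16) = 14,  b(17) = 16,  b(18) = 6,  b(19) = 2,  b(20) = 16,  b(21) = 16,  b(22) = 8,  b(23) = 12,  b(24) = 2,  b(25) = 0,  b(26) = 2.
Since (b(25), b(26)) = (b(1), b(2)) = (0, 2) (two consecutive terms determine the rest), the sequence is periodic with period 24.
So b(9324) = b(1 + ((9324-1) mod 24)) = b(12) = 20.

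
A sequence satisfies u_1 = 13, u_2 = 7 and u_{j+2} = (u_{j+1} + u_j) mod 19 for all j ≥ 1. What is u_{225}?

12

u_1 = 13,  u_2 = 7,  u_3 = 1,  u_4 = 8,  u_5 = 9,  u_6 = 17,  u_7 = 7,  u_8 = 5,  u_9 = 12,  u_{10} = 17,  u_{11} = 10,  u_{12} = 8,  u_{13} = 18,  u_{14} = 7,  u_{15} = 6,  u_{16} = 13,  u_{17} = 0,  u_{18} = 13,  u_{19} = 13,  u_{20} = 7.
The sequence repeats with period 18.
So u_{225} = u_{1 + ((225-1) mod 18)} = u_9 = 12.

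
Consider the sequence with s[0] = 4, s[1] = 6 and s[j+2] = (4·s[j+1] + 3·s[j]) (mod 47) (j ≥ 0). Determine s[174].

35

We have s[0] = 4; s[1] = 6; s[2] = 36; s[3] = 21; s[4] = 4; s[5] = 32; s[6] = 46; s[7] = 45; s[8] = 36; s[9] = 44; s[10] = 2; s[11] = 46; s[12] = 2; s[13] = 5; s[14] = 26; s[15] = 25; s[16] = 37; s[17] = 35; s[18] = 16; s[19] = 28; s[20] = 19; s[21] = 19; s[22] = 39; s[23] = 25; s[24] = 29; s[25] = 3; s[26] = 5; s[27] = 29; s[28] = 37; s[29] = 0; s[30] = 17; s[31] = 21; s[32] = 41; s[33] = 39; s[34] = 44; s[35] = 11; s[36] = 35; s[37] = 32; s[38] = 45; s[39] = 41; s[40] = 17; s[41] = 3; s[42] = 16; s[43] = 26; s[44] = 11; s[45] = 28; s[46] = 4; s[47] = 6.
Since (s[46], s[47]) = (s[0], s[1]) = (4, 6) (two consecutive terms determine the rest), the sequence is periodic with period 46.
So s[174] = s[0 + ((174-0) mod 46)] = s[36] = 35.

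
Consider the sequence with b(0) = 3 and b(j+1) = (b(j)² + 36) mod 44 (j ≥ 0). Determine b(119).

37

We have b(0) = 3; b(1) = 1; b(2) = 37; b(3) = 41; b(4) = 1.
Since b(4) = b(1) = 1, the sequence is eventually periodic: after a pre-period of length 1 it cycles with period 3.
For j ≥ 1, b(j) depends only on (j - 1) mod 3. (119 - 1) mod 3 = 1, so b(119) = b(2) = 37.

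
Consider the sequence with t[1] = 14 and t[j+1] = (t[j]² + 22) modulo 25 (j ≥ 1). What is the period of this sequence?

We have t[1] = 14,  t[2] = 18,  t[3] = 21,  t[4] = 13,  t[5] = 16,  t[6] = 3,  t[7] = 6,  t[8] = 8,  t[9] = 11,  t[10] = 18.
Since t[10] = t[2] = 18, the sequence is eventually periodic: after a pre-period of length 1 it cycles with period 8.

8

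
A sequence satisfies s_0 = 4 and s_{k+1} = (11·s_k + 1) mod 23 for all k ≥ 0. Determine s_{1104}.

Computing terms: s_0 = 4; s_1 = 22; s_2 = 13; s_3 = 6; s_4 = 21; s_5 = 2; s_6 = 0; s_7 = 1; s_8 = 12; s_9 = 18; s_{10} = 15; s_{11} = 5; s_{12} = 10; s_{13} = 19; s_{14} = 3; s_{15} = 11; s_{16} = 7; s_{17} = 9; s_{18} = 8; s_{19} = 20; s_{20} = 14; s_{21} = 17; s_{22} = 4.
Since s_{22} = s_0 = 4, the sequence is periodic with period 22.
So s_{1104} = s_{0 + ((1104-0) mod 22)} = s_4 = 21.

21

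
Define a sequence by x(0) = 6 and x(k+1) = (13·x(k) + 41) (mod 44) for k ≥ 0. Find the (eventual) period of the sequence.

Computing terms: x(0) = 6; x(1) = 31; x(2) = 4; x(3) = 5; x(4) = 18; x(5) = 11; x(6) = 8; x(7) = 13; x(8) = 34; x(9) = 43; x(10) = 28; x(11) = 9; x(12) = 26; x(13) = 27; x(14) = 40; x(15) = 33; x(16) = 30; x(17) = 35; x(18) = 12; x(19) = 21; x(20) = 6.
Since x(20) = x(0) = 6, the sequence is periodic with period 20.

20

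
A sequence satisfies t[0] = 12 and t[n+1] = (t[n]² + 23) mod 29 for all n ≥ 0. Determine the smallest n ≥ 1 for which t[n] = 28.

t[0] = 12,  t[1] = 22,  t[2] = 14,  t[3] = 16,  t[4] = 18,  t[5] = 28,  t[6] = 24,  t[7] = 19,  t[8] = 7,  t[9] = 14.
Since t[9] = t[2] = 14, the sequence is eventually periodic: after a pre-period of length 2 it cycles with period 7.
The value 28 first appears (with n ≥ 1) at t[5].

5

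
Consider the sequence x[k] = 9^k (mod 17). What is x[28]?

16

We have x[0] = 1; x[1] = 9; x[2] = 13; x[3] = 15; x[4] = 16; x[5] = 8; x[6] = 4; x[7] = 2; x[8] = 1.
Since x[8] = x[0] = 1, the sequence is periodic with period 8.
So x[28] = x[0 + ((28-0) mod 8)] = x[4] = 16.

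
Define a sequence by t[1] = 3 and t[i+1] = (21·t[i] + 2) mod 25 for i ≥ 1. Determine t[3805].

16

t[1] = 3, t[2] = 15, t[3] = 17, t[4] = 9, t[5] = 16, t[6] = 13, t[7] = 0, t[8] = 2, t[9] = 19, t[10] = 1, t[11] = 23, t[12] = 10, t[13] = 12, t[14] = 4, t[15] = 11, t[16] = 8, t[17] = 20, t[18] = 22, t[19] = 14, t[20] = 21, t[21] = 18, t[22] = 5, t[23] = 7, t[24] = 24, t[25] = 6, t[26] = 3.
Since t[26] = t[1] = 3, the sequence is periodic with period 25.
So t[3805] = t[1 + ((3805-1) mod 25)] = t[5] = 16.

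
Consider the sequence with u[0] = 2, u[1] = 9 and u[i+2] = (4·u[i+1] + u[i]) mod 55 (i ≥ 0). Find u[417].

9

u[0] = 2; u[1] = 9; u[2] = 38; u[3] = 51; u[4] = 22; u[5] = 29; u[6] = 28; u[7] = 31; u[8] = 42; u[9] = 34; u[10] = 13; u[11] = 31; u[12] = 27; u[13] = 29; u[14] = 33; u[15] = 51; u[16] = 17; u[17] = 9; u[18] = 53; u[19] = 1; u[20] = 2; u[21] = 9.
Since (u[20], u[21]) = (u[0], u[1]) = (2, 9) (two consecutive terms determine the rest), the sequence is periodic with period 20.
So u[417] = u[0 + ((417-0) mod 20)] = u[17] = 9.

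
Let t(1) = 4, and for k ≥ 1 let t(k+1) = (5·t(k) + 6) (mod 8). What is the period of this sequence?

Listing terms: t(1) = 4; t(2) = 2; t(3) = 0; t(4) = 6; t(5) = 4.
The sequence repeats with period 4.

4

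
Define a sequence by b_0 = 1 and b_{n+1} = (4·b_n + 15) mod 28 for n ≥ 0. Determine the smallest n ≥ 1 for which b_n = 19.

b_0 = 1, b_1 = 19, b_2 = 7, b_3 = 15, b_4 = 19.
Since b_4 = b_1 = 19, the sequence is eventually periodic: after a pre-period of length 1 it cycles with period 3.
The value 19 first appears (with n ≥ 1) at b_1.

1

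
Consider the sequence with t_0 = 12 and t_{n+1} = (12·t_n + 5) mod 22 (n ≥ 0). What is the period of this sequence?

We have t_0 = 12, t_1 = 17, t_2 = 11, t_3 = 5, t_4 = 21, t_5 = 15, t_6 = 9, t_7 = 3, t_8 = 19, t_9 = 13, t_{10} = 7, t_{11} = 1, t_{12} = 17.
Since t_{12} = t_1 = 17, the sequence is eventually periodic: after a pre-period of length 1 it cycles with period 11.

11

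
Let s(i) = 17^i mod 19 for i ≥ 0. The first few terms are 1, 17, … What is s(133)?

Computing terms: s(0) = 1; s(1) = 17; s(2) = 4; s(3) = 11; s(4) = 16; s(5) = 6; s(6) = 7; s(7) = 5; s(8) = 9; s(9) = 1.
The sequence repeats with period 9.
(133 - 0) mod 9 = 7, so s(133) = s(7) = 5.

5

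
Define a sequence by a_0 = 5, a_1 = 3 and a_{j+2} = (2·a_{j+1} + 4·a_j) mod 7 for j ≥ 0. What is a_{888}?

We have a_0 = 5, a_1 = 3, a_2 = 5, a_3 = 1, a_4 = 1, a_5 = 6, a_6 = 2, a_7 = 0, a_8 = 1, a_9 = 2, a_{10} = 1, a_{11} = 3, a_{12} = 3, a_{13} = 4, a_{14} = 6, a_{15} = 0, a_{16} = 3, a_{17} = 6, a_{18} = 3, a_{19} = 2, a_{20} = 2, a_{21} = 5, a_{22} = 4, a_{23} = 0, a_{24} = 2, a_{25} = 4, a_{26} = 2, a_{27} = 6, a_{28} = 6, a_{29} = 1, a_{30} = 5, a_{31} = 0, a_{32} = 6, a_{33} = 5, a_{34} = 6, a_{35} = 4, a_{36} = 4, a_{37} = 3, a_{38} = 1, a_{39} = 0, a_{40} = 4, a_{41} = 1, a_{42} = 4, a_{43} = 5, a_{44} = 5, a_{45} = 2, a_{46} = 3, a_{47} = 0, a_{48} = 5, a_{49} = 3.
The sequence repeats with period 48.
(888 - 0) mod 48 = 24, so a_{888} = a_{24} = 2.

2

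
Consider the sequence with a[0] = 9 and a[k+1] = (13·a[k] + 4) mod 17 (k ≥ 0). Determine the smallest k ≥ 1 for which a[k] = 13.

a[0] = 9, a[1] = 2, a[2] = 13, a[3] = 3, a[4] = 9.
Since a[4] = a[0] = 9, the sequence is periodic with period 4.
The value 13 first appears (with k ≥ 1) at a[2].

2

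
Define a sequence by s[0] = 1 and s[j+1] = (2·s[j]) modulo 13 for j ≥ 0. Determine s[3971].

7

We have s[0] = 1,  s[1] = 2,  s[2] = 4,  s[3] = 8,  s[4] = 3,  s[5] = 6,  s[6] = 12,  s[7] = 11,  s[8] = 9,  s[9] = 5,  s[10] = 10,  s[11] = 7,  s[12] = 1.
The sequence repeats with period 12.
(3971 - 0) mod 12 = 11, so s[3971] = s[11] = 7.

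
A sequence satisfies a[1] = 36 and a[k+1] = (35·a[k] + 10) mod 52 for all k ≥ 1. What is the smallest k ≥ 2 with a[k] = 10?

a[1] = 36, a[2] = 22, a[3] = 0, a[4] = 10, a[5] = 48, a[6] = 26, a[7] = 36.
Since a[7] = a[1] = 36, the sequence is periodic with period 6.
The value 10 first appears (with k ≥ 2) at a[4].

4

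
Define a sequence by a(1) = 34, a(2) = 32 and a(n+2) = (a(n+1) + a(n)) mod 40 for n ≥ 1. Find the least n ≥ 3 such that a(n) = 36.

11

We have a(1) = 34, a(2) = 32, a(3) = 26, a(4) = 18, a(5) = 4, a(6) = 22, a(7) = 26, a(8) = 8, a(9) = 34, a(10) = 2, a(11) = 36, a(12) = 38, a(13) = 34, a(14) = 32.
The sequence repeats with period 12.
The value 36 first appears (with n ≥ 3) at a(11).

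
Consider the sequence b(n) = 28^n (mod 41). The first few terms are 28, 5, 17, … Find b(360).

b(1) = 28; b(2) = 5; b(3) = 17; b(4) = 25; b(5) = 3; b(6) = 2; b(7) = 15; b(8) = 10; b(9) = 34; b(10) = 9; b(11) = 6; b(12) = 4; b(13) = 30; b(14) = 20; b(15) = 27; b(16) = 18; b(17) = 12; b(18) = 8; b(19) = 19; b(20) = 40; b(21) = 13; b(22) = 36; b(23) = 24; b(24) = 16; b(25) = 38; b(26) = 39; b(27) = 26; b(28) = 31; b(29) = 7; b(30) = 32; b(31) = 35; b(32) = 37; b(33) = 11; b(34) = 21; b(35) = 14; b(36) = 23; b(37) = 29; b(38) = 33; b(39) = 22; b(40) = 1; b(41) = 28.
The sequence repeats with period 40.
(360 - 1) mod 40 = 39, so b(360) = b(40) = 1.

1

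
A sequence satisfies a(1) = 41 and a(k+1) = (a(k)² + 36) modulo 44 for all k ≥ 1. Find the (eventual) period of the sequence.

We have a(1) = 41, a(2) = 1, a(3) = 37, a(4) = 41.
The sequence repeats with period 3.

3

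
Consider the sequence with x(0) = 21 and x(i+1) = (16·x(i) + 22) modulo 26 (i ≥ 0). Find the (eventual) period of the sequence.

x(0) = 21; x(1) = 20; x(2) = 4; x(3) = 8; x(4) = 20.
Since x(4) = x(1) = 20, the sequence is eventually periodic: after a pre-period of length 1 it cycles with period 3.

3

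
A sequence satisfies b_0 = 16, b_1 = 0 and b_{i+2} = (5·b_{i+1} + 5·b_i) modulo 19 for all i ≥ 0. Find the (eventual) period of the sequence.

Computing terms: b_0 = 16,  b_1 = 0,  b_2 = 4,  b_3 = 1,  b_4 = 6,  b_5 = 16,  b_6 = 15,  b_7 = 3,  b_8 = 14,  b_9 = 9,  b_{10} = 1,  b_{11} = 12,  b_{12} = 8,  b_{13} = 5,  b_{14} = 8,  b_{15} = 8,  b_{16} = 4,  b_{17} = 3,  b_{18} = 16,  b_{19} = 0.
Since (b_{18}, b_{19}) = (b_0, b_1) = (16, 0) (two consecutive terms determine the rest), the sequence is periodic with period 18.

18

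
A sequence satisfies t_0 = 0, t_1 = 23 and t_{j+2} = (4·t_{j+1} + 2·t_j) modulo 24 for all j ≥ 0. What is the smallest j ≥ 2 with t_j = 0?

6

Listing terms: t_0 = 0; t_1 = 23; t_2 = 20; t_3 = 6; t_4 = 16; t_5 = 4; t_6 = 0; t_7 = 8; t_8 = 8; t_9 = 0; t_{10} = 16; t_{11} = 16; t_{12} = 0; t_{13} = 8.
Since (t_{12}, t_{13}) = (t_6, t_7) = (0, 8) (two consecutive terms determine the rest), the sequence is eventually periodic: after a pre-period of length 6 it cycles with period 6.
The value 0 first appears (with j ≥ 2) at t_6.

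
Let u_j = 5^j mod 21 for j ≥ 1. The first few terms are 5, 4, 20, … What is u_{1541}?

17

We have u_1 = 5; u_2 = 4; u_3 = 20; u_4 = 16; u_5 = 17; u_6 = 1; u_7 = 5.
Since u_7 = u_1 = 5, the sequence is periodic with period 6.
So u_{1541} = u_{1 + ((1541-1) mod 6)} = u_5 = 17.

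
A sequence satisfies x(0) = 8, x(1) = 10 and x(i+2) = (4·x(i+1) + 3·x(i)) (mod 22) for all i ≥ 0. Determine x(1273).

Computing terms: x(0) = 8,  x(1) = 10,  x(2) = 20,  x(3) = 0,  x(4) = 16,  x(5) = 20,  x(6) = 18,  x(7) = 0,  x(8) = 10,  x(9) = 18,  x(10) = 14,  x(11) = 0,  x(12) = 20,  x(13) = 14,  x(14) = 6,  x(15) = 0,  x(16) = 18,  x(17) = 6,  x(18) = 12,  x(19) = 0,  x(20) = 14,  x(21) = 12,  x(22) = 2,  x(23) = 0,  x(24) = 6,  x(25) = 2,  x(26) = 4,  x(27) = 0,  x(28) = 12,  x(29) = 4,  x(30) = 8,  x(31) = 0,  x(32) = 2,  x(33) = 8,  x(34) = 16,  x(35) = 0,  x(36) = 4,  x(37) = 16,  x(38) = 10,  x(39) = 0,  x(40) = 8,  x(41) = 10.
Since (x(40), x(41)) = (x(0), x(1)) = (8, 10) (two consecutive terms determine the rest), the sequence is periodic with period 40.
So x(1273) = x(0 + ((1273-0) mod 40)) = x(33) = 8.

8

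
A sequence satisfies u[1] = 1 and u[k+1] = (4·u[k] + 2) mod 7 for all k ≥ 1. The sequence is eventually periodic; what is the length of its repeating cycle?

3

Computing terms: u[1] = 1; u[2] = 6; u[3] = 5; u[4] = 1.
Since u[4] = u[1] = 1, the sequence is periodic with period 3.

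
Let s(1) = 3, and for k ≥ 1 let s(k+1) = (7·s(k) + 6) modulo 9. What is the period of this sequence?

3

Computing terms: s(1) = 3; s(2) = 0; s(3) = 6; s(4) = 3.
Since s(4) = s(1) = 3, the sequence is periodic with period 3.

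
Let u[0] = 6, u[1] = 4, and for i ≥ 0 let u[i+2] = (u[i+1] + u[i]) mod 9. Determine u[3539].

2

Listing terms: u[0] = 6, u[1] = 4, u[2] = 1, u[3] = 5, u[4] = 6, u[5] = 2, u[6] = 8, u[7] = 1, u[8] = 0, u[9] = 1, u[10] = 1, u[11] = 2, u[12] = 3, u[13] = 5, u[14] = 8, u[15] = 4, u[16] = 3, u[17] = 7, u[18] = 1, u[19] = 8, u[20] = 0, u[21] = 8, u[22] = 8, u[23] = 7, u[24] = 6, u[25] = 4.
The sequence repeats with period 24.
(3539 - 0) mod 24 = 11, so u[3539] = u[11] = 2.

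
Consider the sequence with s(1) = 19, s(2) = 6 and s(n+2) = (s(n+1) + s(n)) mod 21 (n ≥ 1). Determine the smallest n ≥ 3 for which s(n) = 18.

14

Computing terms: s(1) = 19; s(2) = 6; s(3) = 4; s(4) = 10; s(5) = 14; s(6) = 3; s(7) = 17; s(8) = 20; s(9) = 16; s(10) = 15; s(11) = 10; s(12) = 4; s(13) = 14; s(14) = 18; s(15) = 11; s(16) = 8; s(17) = 19; s(18) = 6.
The sequence repeats with period 16.
The value 18 first appears (with n ≥ 3) at s(14).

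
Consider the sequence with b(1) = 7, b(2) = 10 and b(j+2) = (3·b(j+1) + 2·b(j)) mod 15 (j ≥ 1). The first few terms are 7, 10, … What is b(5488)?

8

b(1) = 7, b(2) = 10, b(3) = 14, b(4) = 2, b(5) = 4, b(6) = 1, b(7) = 11, b(8) = 5, b(9) = 7, b(10) = 1, b(11) = 2, b(12) = 8, b(13) = 13, b(14) = 10, b(15) = 11, b(16) = 8, b(17) = 1, b(18) = 4, b(19) = 14, b(20) = 5, b(21) = 13, b(22) = 4, b(23) = 8, b(24) = 2, b(25) = 7, b(26) = 10.
Since (b(25), b(26)) = (b(1), b(2)) = (7, 10) (two consecutive terms determine the rest), the sequence is periodic with period 24.
So b(5488) = b(1 + ((5488-1) mod 24)) = b(16) = 8.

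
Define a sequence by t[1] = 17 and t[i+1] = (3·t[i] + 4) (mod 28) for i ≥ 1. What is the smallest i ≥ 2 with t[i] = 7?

4

Listing terms: t[1] = 17; t[2] = 27; t[3] = 1; t[4] = 7; t[5] = 25; t[6] = 23; t[7] = 17.
Since t[7] = t[1] = 17, the sequence is periodic with period 6.
The value 7 first appears (with i ≥ 2) at t[4].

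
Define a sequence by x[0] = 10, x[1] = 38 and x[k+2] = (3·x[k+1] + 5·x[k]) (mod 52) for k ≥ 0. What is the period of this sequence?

12

Listing terms: x[0] = 10; x[1] = 38; x[2] = 8; x[3] = 6; x[4] = 6; x[5] = 48; x[6] = 18; x[7] = 34; x[8] = 36; x[9] = 18; x[10] = 26; x[11] = 12; x[12] = 10; x[13] = 38.
The sequence repeats with period 12.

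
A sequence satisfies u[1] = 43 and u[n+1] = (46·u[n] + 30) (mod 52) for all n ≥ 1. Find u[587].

18

We have u[1] = 43,  u[2] = 32,  u[3] = 46,  u[4] = 14,  u[5] = 50,  u[6] = 42,  u[7] = 38,  u[8] = 10,  u[9] = 22,  u[10] = 2,  u[11] = 18,  u[12] = 26,  u[13] = 30,  u[14] = 6,  u[15] = 46.
Since u[15] = u[3] = 46, the sequence is eventually periodic: after a pre-period of length 2 it cycles with period 12.
For n ≥ 3, u[n] depends only on (n - 3) mod 12. (587 - 3) mod 12 = 8, so u[587] = u[11] = 18.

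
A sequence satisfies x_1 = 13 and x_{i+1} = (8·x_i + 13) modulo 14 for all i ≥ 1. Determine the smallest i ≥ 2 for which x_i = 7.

Computing terms: x_1 = 13; x_2 = 5; x_3 = 11; x_4 = 3; x_5 = 9; x_6 = 1; x_7 = 7; x_8 = 13.
Since x_8 = x_1 = 13, the sequence is periodic with period 7.
The value 7 first appears (with i ≥ 2) at x_7.

7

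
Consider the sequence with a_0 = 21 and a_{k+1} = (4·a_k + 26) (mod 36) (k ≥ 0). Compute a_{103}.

Computing terms: a_0 = 21, a_1 = 2, a_2 = 34, a_3 = 18, a_4 = 26, a_5 = 22, a_6 = 6, a_7 = 14, a_8 = 10, a_9 = 30, a_{10} = 2.
Since a_{10} = a_1 = 2, the sequence is eventually periodic: after a pre-period of length 1 it cycles with period 9.
For k ≥ 1, a_k depends only on (k - 1) mod 9. (103 - 1) mod 9 = 3, so a_{103} = a_4 = 26.

26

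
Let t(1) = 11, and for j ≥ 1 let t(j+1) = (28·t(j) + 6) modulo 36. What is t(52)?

t(1) = 11; t(2) = 26; t(3) = 14; t(4) = 2; t(5) = 26.
Since t(5) = t(2) = 26, the sequence is eventually periodic: after a pre-period of length 1 it cycles with period 3.
For j ≥ 2, t(j) depends only on (j - 2) mod 3. (52 - 2) mod 3 = 2, so t(52) = t(4) = 2.

2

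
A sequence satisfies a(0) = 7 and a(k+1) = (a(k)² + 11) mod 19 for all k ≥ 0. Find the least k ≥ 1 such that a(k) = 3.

1

We have a(0) = 7,  a(1) = 3,  a(2) = 1,  a(3) = 12,  a(4) = 3.
Since a(4) = a(1) = 3, the sequence is eventually periodic: after a pre-period of length 1 it cycles with period 3.
The value 3 first appears (with k ≥ 1) at a(1).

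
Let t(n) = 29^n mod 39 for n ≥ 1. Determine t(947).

35

We have t(1) = 29,  t(2) = 22,  t(3) = 14,  t(4) = 16,  t(5) = 35,  t(6) = 1,  t(7) = 29.
Since t(7) = t(1) = 29, the sequence is periodic with period 6.
(947 - 1) mod 6 = 4, so t(947) = t(5) = 35.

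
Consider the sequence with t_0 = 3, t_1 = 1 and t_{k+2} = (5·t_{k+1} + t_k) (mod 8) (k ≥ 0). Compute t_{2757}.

5

Computing terms: t_0 = 3, t_1 = 1, t_2 = 0, t_3 = 1, t_4 = 5, t_5 = 2, t_6 = 7, t_7 = 5, t_8 = 0, t_9 = 5, t_{10} = 1, t_{11} = 2, t_{12} = 3, t_{13} = 1.
Since (t_{12}, t_{13}) = (t_0, t_1) = (3, 1) (two consecutive terms determine the rest), the sequence is periodic with period 12.
(2757 - 0) mod 12 = 9, so t_{2757} = t_9 = 5.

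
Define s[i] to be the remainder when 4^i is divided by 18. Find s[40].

4

Computing terms: s[0] = 1, s[1] = 4, s[2] = 16, s[3] = 10, s[4] = 4.
Since s[4] = s[1] = 4, the sequence is eventually periodic: after a pre-period of length 1 it cycles with period 3.
For i ≥ 1, s[i] depends only on (i - 1) mod 3. (40 - 1) mod 3 = 0, so s[40] = s[1] = 4.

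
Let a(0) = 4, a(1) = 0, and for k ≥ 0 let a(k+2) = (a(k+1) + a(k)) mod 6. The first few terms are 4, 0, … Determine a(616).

4

Listing terms: a(0) = 4,  a(1) = 0,  a(2) = 4,  a(3) = 4,  a(4) = 2,  a(5) = 0,  a(6) = 2,  a(7) = 2,  a(8) = 4,  a(9) = 0.
Since (a(8), a(9)) = (a(0), a(1)) = (4, 0) (two consecutive terms determine the rest), the sequence is periodic with period 8.
(616 - 0) mod 8 = 0, so a(616) = a(0) = 4.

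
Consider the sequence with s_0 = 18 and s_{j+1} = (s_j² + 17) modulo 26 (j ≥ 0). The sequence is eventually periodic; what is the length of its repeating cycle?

6

Listing terms: s_0 = 18, s_1 = 3, s_2 = 0, s_3 = 17, s_4 = 20, s_5 = 1, s_6 = 18.
Since s_6 = s_0 = 18, the sequence is periodic with period 6.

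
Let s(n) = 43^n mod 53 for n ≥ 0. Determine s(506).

16

s(0) = 1; s(1) = 43; s(2) = 47; s(3) = 7; s(4) = 36; s(5) = 11; s(6) = 49; s(7) = 40; s(8) = 24; s(9) = 25; s(10) = 15; s(11) = 9; s(12) = 16; s(13) = 52; s(14) = 10; s(15) = 6; s(16) = 46; s(17) = 17; s(18) = 42; s(19) = 4; s(20) = 13; s(21) = 29; s(22) = 28; s(23) = 38; s(24) = 44; s(25) = 37; s(26) = 1.
Since s(26) = s(0) = 1, the sequence is periodic with period 26.
(506 - 0) mod 26 = 12, so s(506) = s(12) = 16.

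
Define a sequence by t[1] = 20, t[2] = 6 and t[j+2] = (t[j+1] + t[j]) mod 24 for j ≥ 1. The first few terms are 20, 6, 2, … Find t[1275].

Computing terms: t[1] = 20,  t[2] = 6,  t[3] = 2,  t[4] = 8,  t[5] = 10,  t[6] = 18,  t[7] = 4,  t[8] = 22,  t[9] = 2,  t[10] = 0,  t[11] = 2,  t[12] = 2,  t[13] = 4,  t[14] = 6,  t[15] = 10,  t[16] = 16,  t[17] = 2,  t[18] = 18,  t[19] = 20,  t[20] = 14,  t[21] = 10,  t[22] = 0,  t[23] = 10,  t[24] = 10,  t[25] = 20,  t[26] = 6.
Since (t[25], t[26]) = (t[1], t[2]) = (20, 6) (two consecutive terms determine the rest), the sequence is periodic with period 24.
(1275 - 1) mod 24 = 2, so t[1275] = t[3] = 2.

2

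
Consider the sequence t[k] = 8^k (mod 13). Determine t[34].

12

t[0] = 1,  t[1] = 8,  t[2] = 12,  t[3] = 5,  t[4] = 1.
The sequence repeats with period 4.
(34 - 0) mod 4 = 2, so t[34] = t[2] = 12.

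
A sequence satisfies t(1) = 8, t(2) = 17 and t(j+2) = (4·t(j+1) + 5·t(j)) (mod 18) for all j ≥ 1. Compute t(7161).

6

Listing terms: t(1) = 8, t(2) = 17, t(3) = 0, t(4) = 13, t(5) = 16, t(6) = 3, t(7) = 2, t(8) = 5, t(9) = 12, t(10) = 1, t(11) = 10, t(12) = 9, t(13) = 14, t(14) = 11, t(15) = 6, t(16) = 7, t(17) = 4, t(18) = 15, t(19) = 8, t(20) = 17.
The sequence repeats with period 18.
So t(7161) = t(1 + ((7161-1) mod 18)) = t(15) = 6.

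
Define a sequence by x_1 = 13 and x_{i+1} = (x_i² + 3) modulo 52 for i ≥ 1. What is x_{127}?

x_1 = 13; x_2 = 16; x_3 = 51; x_4 = 4; x_5 = 19; x_6 = 0; x_7 = 3; x_8 = 12; x_9 = 43; x_{10} = 32; x_{11} = 39; x_{12} = 16.
Since x_{12} = x_2 = 16, the sequence is eventually periodic: after a pre-period of length 1 it cycles with period 10.
For i ≥ 2, x_i depends only on (i - 2) mod 10. (127 - 2) mod 10 = 5, so x_{127} = x_7 = 3.

3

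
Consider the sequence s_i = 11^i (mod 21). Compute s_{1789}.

11

s_1 = 11,  s_2 = 16,  s_3 = 8,  s_4 = 4,  s_5 = 2,  s_6 = 1,  s_7 = 11.
Since s_7 = s_1 = 11, the sequence is periodic with period 6.
So s_{1789} = s_{1 + ((1789-1) mod 6)} = s_1 = 11.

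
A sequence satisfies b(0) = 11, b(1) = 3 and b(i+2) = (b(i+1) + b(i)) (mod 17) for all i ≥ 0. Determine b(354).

0

Listing terms: b(0) = 11; b(1) = 3; b(2) = 14; b(3) = 0; b(4) = 14; b(5) = 14; b(6) = 11; b(7) = 8; b(8) = 2; b(9) = 10; b(10) = 12; b(11) = 5; b(12) = 0; b(13) = 5; b(14) = 5; b(15) = 10; b(16) = 15; b(17) = 8; b(18) = 6; b(19) = 14; b(20) = 3; b(21) = 0; b(22) = 3; b(23) = 3; b(24) = 6; b(25) = 9; b(26) = 15; b(27) = 7; b(28) = 5; b(29) = 12; b(30) = 0; b(31) = 12; b(32) = 12; b(33) = 7; b(34) = 2; b(35) = 9; b(36) = 11; b(37) = 3.
Since (b(36), b(37)) = (b(0), b(1)) = (11, 3) (two consecutive terms determine the rest), the sequence is periodic with period 36.
So b(354) = b(0 + ((354-0) mod 36)) = b(30) = 0.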